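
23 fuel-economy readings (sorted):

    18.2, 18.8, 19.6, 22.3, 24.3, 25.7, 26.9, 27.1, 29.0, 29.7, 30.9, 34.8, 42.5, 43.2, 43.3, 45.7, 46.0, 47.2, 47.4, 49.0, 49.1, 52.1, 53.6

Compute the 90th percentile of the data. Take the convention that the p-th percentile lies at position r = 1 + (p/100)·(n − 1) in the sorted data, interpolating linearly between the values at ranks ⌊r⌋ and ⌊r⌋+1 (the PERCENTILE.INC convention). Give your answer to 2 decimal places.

n = 23.
r = 1 + (90/100)·(23 − 1) = 1 + 19.8 = 20.8.
Rank 20 is 49.0 and rank 21 is 49.1.
Interpolate: 49.0 + 0.8·(49.1 − 49.0) = 49.0 + 0.8·0.1 = 49.08.

49.08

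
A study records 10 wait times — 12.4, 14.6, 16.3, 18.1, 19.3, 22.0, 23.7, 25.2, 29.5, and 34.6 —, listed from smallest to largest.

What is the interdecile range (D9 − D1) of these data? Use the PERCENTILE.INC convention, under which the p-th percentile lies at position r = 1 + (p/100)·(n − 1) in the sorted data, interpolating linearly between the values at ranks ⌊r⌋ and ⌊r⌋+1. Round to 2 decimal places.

n = 10.
P10: r = 1.9; ranks 1–2 are 12.4, 14.6; interpolating gives 14.38.
P90: r = 9.1; ranks 9–10 are 29.5, 34.6; interpolating gives 30.01.
Difference: 30.01 − 14.38 = 15.63.

15.63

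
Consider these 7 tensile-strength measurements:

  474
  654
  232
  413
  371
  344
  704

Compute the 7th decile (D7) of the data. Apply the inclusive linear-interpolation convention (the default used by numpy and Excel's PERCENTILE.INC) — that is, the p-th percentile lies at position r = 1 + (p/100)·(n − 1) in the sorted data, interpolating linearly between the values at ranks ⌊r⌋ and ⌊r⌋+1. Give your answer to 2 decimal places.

510.00

Sorted: 232, 344, 371, 413, 474, 654, 704.
n = 7.
r = 1 + (70/100)·(7 − 1) = 1 + 4.2 = 5.2.
Rank 5 is 474 and rank 6 is 654.
Interpolate: 474 + 0.2·(654 − 474) = 474 + 0.2·180 = 510.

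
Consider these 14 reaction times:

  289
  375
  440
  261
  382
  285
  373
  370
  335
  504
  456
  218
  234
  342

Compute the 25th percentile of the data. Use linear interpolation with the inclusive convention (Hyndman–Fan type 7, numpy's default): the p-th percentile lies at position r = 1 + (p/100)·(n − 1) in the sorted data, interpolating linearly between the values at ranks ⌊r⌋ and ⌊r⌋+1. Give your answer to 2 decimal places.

286.00

Sorted: 218, 234, 261, 285, 289, 335, 342, 370, 373, 375, 382, 440, 456, 504.
n = 14.
r = 1 + (25/100)·(14 − 1) = 1 + 3.25 = 4.25.
Rank 4 is 285 and rank 5 is 289.
Interpolate: 285 + 0.25·(289 − 285) = 285 + 0.25·4 = 286.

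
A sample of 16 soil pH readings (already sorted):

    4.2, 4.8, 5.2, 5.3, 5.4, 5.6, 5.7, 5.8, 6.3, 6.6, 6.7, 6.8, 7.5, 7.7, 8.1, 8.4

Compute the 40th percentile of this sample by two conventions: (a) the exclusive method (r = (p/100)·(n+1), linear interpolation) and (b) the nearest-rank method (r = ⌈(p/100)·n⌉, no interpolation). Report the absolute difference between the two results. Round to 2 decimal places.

n = 16.
(a) r = 6.8; between ranks 6 (5.6) and 7 (5.7): 5.68.
(b) the nearest-rank method: rank 7 → 5.7.
|5.68 − 5.7| = 0.02.

0.02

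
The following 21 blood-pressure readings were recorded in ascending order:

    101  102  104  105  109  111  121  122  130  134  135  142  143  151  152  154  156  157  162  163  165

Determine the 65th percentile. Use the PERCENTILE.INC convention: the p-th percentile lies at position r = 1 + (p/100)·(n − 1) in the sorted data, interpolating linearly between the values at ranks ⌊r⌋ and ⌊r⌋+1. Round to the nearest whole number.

n = 21.
r = 1 + (65/100)·(21 − 1) = 1 + 13 = 14.
r is an integer, so P65 is the value at rank 14: 151.

151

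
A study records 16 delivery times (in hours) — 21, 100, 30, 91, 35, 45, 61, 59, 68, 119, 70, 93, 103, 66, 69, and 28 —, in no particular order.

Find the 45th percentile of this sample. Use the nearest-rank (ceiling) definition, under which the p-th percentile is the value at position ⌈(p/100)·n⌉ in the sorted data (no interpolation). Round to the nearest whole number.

66

Sorted: 21, 28, 30, 35, 45, 59, 61, 66, 68, 69, 70, 91, 93, 100, 103, 119.
n = 16.
Position = ⌈45/100 · 16⌉ = ⌈7.2⌉ = 8.
The value at rank 8 is 66.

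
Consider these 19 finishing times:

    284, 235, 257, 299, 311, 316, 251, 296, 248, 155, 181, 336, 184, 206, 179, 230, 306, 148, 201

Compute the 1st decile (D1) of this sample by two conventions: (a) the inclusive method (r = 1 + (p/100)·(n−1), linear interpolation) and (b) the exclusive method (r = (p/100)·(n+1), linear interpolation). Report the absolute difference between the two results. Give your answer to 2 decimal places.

19.20

Sorted: 148, 155, 179, 181, 184, 201, 206, 230, 235, 248, 251, 257, 284, 296, 299, 306, 311, 316, 336.
n = 19.
(a) r = 2.8; between ranks 2 (155) and 3 (179): 174.2.
(b) r = 2 → value at rank 2 = 155.
|174.2 − 155| = 19.2.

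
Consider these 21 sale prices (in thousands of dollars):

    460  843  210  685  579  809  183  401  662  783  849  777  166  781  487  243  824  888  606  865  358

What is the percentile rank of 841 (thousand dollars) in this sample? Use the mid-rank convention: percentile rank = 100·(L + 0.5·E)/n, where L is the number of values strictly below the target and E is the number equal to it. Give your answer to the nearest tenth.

Sorted: 166, 183, 210, 243, 358, 401, 460, 487, 579, 606, 662, 685, 777, 781, 783, 809, 824, 843, 849, 865, 888.
Count below 841: L = 17; count equal: E = 0; n = 21.
Percentile rank = 100·(17 + 0.5·0)/21 = 100·17/21 = 80.95.

81.0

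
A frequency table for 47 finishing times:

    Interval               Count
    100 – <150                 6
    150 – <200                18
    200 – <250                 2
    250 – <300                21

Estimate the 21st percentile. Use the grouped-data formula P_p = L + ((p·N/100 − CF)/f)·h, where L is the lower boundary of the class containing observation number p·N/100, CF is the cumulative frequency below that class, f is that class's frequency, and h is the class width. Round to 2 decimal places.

N = 47; target position k = 21/100 · 47 = 9.87.
Cumulative frequencies: 6, 24, 26, 47.
Observation 9.87 falls in the class 150 – <200.
L = 150, CF = 6, f = 18, h = 50.
P21 = 150 + ((9.87 − 6)/18)·50 = 150 + 10.75 = 160.75.

160.75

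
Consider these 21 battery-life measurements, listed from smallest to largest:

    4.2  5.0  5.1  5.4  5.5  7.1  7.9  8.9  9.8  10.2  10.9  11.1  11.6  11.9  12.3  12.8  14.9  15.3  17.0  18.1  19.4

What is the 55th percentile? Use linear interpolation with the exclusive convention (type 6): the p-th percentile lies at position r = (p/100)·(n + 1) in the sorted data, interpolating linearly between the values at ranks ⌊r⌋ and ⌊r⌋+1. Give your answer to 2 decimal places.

n = 21.
r = (55/100)·(21 + 1) = 12.1.
Rank 12 is 11.1 and rank 13 is 11.6.
Interpolate: 11.1 + 0.1·(11.6 − 11.1) = 11.1 + 0.1·0.5 = 11.15.

11.15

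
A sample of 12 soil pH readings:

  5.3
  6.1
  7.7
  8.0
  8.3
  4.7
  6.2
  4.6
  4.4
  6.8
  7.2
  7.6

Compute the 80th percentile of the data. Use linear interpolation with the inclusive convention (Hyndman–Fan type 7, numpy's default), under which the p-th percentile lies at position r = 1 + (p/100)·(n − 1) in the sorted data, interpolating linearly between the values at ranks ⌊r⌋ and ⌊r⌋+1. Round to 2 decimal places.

Sorted: 4.4, 4.6, 4.7, 5.3, 6.1, 6.2, 6.8, 7.2, 7.6, 7.7, 8.0, 8.3.
n = 12.
r = 1 + (80/100)·(12 − 1) = 1 + 8.8 = 9.8.
Rank 9 is 7.6 and rank 10 is 7.7.
Interpolate: 7.6 + 0.8·(7.7 − 7.6) = 7.6 + 0.8·0.1 = 7.68.

7.68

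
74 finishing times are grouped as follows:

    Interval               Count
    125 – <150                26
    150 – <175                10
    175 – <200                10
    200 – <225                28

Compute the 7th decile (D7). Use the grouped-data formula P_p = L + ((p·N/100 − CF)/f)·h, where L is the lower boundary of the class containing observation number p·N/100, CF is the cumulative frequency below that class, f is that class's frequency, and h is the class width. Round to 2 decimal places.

205.18

N = 74; target position k = 70/100 · 74 = 51.8.
Cumulative frequencies: 26, 36, 46, 74.
Observation 51.8 falls in the class 200 – <225.
L = 200, CF = 46, f = 28, h = 25.
P70 = 200 + ((51.8 − 46)/28)·25 = 200 + 5.17857 = 205.179.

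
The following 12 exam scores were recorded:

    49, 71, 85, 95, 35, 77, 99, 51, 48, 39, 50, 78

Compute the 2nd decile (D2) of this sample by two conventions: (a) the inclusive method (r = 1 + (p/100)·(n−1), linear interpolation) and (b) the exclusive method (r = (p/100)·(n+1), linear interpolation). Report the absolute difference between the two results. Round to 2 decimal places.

Sorted: 35, 39, 48, 49, 50, 51, 71, 77, 78, 85, 95, 99.
n = 12.
(a) r = 3.2; between ranks 3 (48) and 4 (49): 48.2.
(b) r = 2.6; between ranks 2 (39) and 3 (48): 44.4.
|48.2 − 44.4| = 3.8.

3.80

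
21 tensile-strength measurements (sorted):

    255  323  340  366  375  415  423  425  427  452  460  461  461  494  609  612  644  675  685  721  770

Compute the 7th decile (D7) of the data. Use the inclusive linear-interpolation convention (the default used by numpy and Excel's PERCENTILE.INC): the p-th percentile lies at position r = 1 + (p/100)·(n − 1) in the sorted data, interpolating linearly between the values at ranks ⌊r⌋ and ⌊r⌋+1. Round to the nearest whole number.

609

n = 21.
r = 1 + (70/100)·(21 − 1) = 1 + 14 = 15.
r is an integer, so P70 is the value at rank 15: 609.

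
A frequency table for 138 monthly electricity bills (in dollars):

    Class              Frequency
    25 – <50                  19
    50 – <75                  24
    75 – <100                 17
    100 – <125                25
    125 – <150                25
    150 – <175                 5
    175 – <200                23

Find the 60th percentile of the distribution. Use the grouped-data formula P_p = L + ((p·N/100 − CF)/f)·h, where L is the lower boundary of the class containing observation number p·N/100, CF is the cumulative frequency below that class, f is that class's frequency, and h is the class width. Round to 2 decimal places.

N = 138; target position k = 60/100 · 138 = 82.8.
Cumulative frequencies: 19, 43, 60, 85, 110, 115, 138.
Observation 82.8 falls in the class 100 – <125.
L = 100, CF = 60, f = 25, h = 25.
P60 = 100 + ((82.8 − 60)/25)·25 = 100 + 22.8 = 122.8.

122.80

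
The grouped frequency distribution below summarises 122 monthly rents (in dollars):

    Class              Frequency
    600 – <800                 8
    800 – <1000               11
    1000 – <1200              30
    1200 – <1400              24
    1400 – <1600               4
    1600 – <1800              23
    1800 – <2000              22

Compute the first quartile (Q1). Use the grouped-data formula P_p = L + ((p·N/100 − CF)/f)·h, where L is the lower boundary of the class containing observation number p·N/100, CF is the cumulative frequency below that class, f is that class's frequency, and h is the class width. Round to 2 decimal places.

N = 122; target position k = 25/100 · 122 = 30.5.
Cumulative frequencies: 8, 19, 49, 73, 77, 100, 122.
Observation 30.5 falls in the class 1000 – <1200.
L = 1000, CF = 19, f = 30, h = 200.
P25 = 1000 + ((30.5 − 19)/30)·200 = 1000 + 76.6667 = 1076.67.

1076.67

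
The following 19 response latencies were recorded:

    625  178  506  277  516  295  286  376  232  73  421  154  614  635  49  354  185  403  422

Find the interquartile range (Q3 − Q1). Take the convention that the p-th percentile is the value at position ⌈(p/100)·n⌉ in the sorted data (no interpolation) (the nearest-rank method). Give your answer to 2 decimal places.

Sorted: 49, 73, 154, 178, 185, 232, 277, 286, 295, 354, 376, 403, 421, 422, 506, 516, 614, 625, 635.
n = 19.
P25: rank ⌈25/100·19⌉ = 5 → 185.
P75: rank ⌈75/100·19⌉ = 15 → 506.
Difference: 506 − 185 = 321.

321.00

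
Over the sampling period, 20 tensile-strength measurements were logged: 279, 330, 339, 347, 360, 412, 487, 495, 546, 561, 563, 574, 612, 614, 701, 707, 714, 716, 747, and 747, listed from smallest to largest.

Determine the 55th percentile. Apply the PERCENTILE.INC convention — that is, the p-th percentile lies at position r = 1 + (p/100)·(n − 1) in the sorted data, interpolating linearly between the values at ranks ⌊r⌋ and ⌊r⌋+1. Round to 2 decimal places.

n = 20.
r = 1 + (55/100)·(20 − 1) = 1 + 10.45 = 11.45.
Rank 11 is 563 and rank 12 is 574.
Interpolate: 563 + 0.45·(574 − 563) = 563 + 0.45·11 = 567.95.

567.95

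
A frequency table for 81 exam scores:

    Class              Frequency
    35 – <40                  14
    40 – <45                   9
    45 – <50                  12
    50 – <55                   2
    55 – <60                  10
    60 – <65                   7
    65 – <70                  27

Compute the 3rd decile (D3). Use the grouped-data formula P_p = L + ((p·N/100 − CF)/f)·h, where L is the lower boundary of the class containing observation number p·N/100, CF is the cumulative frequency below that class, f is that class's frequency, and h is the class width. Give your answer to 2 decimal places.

45.54

N = 81; target position k = 30/100 · 81 = 24.3.
Cumulative frequencies: 14, 23, 35, 37, 47, 54, 81.
Observation 24.3 falls in the class 45 – <50.
L = 45, CF = 23, f = 12, h = 5.
P30 = 45 + ((24.3 − 23)/12)·5 = 45 + 0.541667 = 45.5417.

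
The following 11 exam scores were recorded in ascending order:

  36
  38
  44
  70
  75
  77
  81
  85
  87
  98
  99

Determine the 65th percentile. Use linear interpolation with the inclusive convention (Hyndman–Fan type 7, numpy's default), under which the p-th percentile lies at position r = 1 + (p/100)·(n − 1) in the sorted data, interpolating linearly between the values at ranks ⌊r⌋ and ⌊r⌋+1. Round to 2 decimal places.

83.00

n = 11.
r = 1 + (65/100)·(11 − 1) = 1 + 6.5 = 7.5.
Rank 7 is 81 and rank 8 is 85.
Interpolate: 81 + 0.5·(85 − 81) = 81 + 0.5·4 = 83.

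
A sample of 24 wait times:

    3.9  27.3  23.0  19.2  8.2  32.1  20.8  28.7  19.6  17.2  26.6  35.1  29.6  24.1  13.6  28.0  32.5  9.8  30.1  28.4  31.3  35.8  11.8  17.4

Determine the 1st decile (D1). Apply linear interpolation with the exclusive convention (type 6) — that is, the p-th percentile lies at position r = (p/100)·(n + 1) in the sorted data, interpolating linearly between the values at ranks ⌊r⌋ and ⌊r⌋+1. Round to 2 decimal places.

Sorted: 3.9, 8.2, 9.8, 11.8, 13.6, 17.2, 17.4, 19.2, 19.6, 20.8, 23.0, 24.1, 26.6, 27.3, 28.0, 28.4, 28.7, 29.6, 30.1, 31.3, 32.1, 32.5, 35.1, 35.8.
n = 24.
r = (10/100)·(24 + 1) = 2.5.
Rank 2 is 8.2 and rank 3 is 9.8.
Interpolate: 8.2 + 0.5·(9.8 − 8.2) = 8.2 + 0.5·1.6 = 9.

9.00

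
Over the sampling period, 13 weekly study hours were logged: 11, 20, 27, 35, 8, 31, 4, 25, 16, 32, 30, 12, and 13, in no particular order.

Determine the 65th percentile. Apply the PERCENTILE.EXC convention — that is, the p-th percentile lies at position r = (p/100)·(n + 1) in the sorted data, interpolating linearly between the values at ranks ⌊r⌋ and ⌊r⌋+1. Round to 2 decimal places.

Sorted: 4, 8, 11, 12, 13, 16, 20, 25, 27, 30, 31, 32, 35.
n = 13.
r = (65/100)·(13 + 1) = 9.1.
Rank 9 is 27 and rank 10 is 30.
Interpolate: 27 + 0.1·(30 − 27) = 27 + 0.1·3 = 27.3.

27.30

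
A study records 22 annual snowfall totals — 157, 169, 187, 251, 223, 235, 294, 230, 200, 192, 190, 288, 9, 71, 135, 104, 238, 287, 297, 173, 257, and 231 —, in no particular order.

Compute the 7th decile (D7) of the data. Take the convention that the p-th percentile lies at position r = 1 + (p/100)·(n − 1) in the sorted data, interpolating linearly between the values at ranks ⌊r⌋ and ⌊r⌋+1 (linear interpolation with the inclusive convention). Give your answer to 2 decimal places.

237.10

Sorted: 9, 71, 104, 135, 157, 169, 173, 187, 190, 192, 200, 223, 230, 231, 235, 238, 251, 257, 287, 288, 294, 297.
n = 22.
r = 1 + (70/100)·(22 − 1) = 1 + 14.7 = 15.7.
Rank 15 is 235 and rank 16 is 238.
Interpolate: 235 + 0.7·(238 − 235) = 235 + 0.7·3 = 237.1.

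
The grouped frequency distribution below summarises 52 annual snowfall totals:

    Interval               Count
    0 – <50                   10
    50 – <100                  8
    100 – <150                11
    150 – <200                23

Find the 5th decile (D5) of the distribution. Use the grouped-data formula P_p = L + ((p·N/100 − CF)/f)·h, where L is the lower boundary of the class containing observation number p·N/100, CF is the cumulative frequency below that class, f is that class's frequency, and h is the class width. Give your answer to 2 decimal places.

N = 52; target position k = 50/100 · 52 = 26.
Cumulative frequencies: 10, 18, 29, 52.
Observation 26 falls in the class 100 – <150.
L = 100, CF = 18, f = 11, h = 50.
P50 = 100 + ((26 − 18)/11)·50 = 100 + 36.3636 = 136.364.

136.36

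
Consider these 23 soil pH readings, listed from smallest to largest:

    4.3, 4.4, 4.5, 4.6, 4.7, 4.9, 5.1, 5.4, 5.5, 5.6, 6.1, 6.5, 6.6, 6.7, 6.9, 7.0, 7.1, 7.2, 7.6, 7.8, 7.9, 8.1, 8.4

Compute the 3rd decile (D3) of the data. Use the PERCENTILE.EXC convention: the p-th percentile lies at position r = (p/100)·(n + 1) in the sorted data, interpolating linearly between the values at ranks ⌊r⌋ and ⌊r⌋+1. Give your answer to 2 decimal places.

5.16

n = 23.
r = (30/100)·(23 + 1) = 7.2.
Rank 7 is 5.1 and rank 8 is 5.4.
Interpolate: 5.1 + 0.2·(5.4 − 5.1) = 5.1 + 0.2·0.3 = 5.16.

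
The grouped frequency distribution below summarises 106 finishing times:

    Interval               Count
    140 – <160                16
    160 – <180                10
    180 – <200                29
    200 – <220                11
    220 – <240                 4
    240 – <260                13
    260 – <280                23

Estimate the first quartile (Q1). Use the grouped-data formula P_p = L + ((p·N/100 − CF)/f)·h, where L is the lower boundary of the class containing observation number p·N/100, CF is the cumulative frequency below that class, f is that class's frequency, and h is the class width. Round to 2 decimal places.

180.34

N = 106; target position k = 25/100 · 106 = 26.5.
Cumulative frequencies: 16, 26, 55, 66, 70, 83, 106.
Observation 26.5 falls in the class 180 – <200.
L = 180, CF = 26, f = 29, h = 20.
P25 = 180 + ((26.5 − 26)/29)·20 = 180 + 0.344828 = 180.345.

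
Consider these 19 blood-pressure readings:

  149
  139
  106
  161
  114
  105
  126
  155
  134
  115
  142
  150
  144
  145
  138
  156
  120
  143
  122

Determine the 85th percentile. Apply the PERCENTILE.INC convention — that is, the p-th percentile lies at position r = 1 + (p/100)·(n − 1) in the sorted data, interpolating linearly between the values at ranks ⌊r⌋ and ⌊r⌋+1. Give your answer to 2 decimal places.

151.50

Sorted: 105, 106, 114, 115, 120, 122, 126, 134, 138, 139, 142, 143, 144, 145, 149, 150, 155, 156, 161.
n = 19.
r = 1 + (85/100)·(19 − 1) = 1 + 15.3 = 16.3.
Rank 16 is 150 and rank 17 is 155.
Interpolate: 150 + 0.3·(155 − 150) = 150 + 0.3·5 = 151.5.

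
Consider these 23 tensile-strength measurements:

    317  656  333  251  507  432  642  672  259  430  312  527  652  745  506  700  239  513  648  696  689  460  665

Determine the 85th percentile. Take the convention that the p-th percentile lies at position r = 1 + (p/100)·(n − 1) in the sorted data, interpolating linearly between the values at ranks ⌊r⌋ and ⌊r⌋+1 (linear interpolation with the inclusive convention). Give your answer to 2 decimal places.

683.90

Sorted: 239, 251, 259, 312, 317, 333, 430, 432, 460, 506, 507, 513, 527, 642, 648, 652, 656, 665, 672, 689, 696, 700, 745.
n = 23.
r = 1 + (85/100)·(23 − 1) = 1 + 18.7 = 19.7.
Rank 19 is 672 and rank 20 is 689.
Interpolate: 672 + 0.7·(689 − 672) = 672 + 0.7·17 = 683.9.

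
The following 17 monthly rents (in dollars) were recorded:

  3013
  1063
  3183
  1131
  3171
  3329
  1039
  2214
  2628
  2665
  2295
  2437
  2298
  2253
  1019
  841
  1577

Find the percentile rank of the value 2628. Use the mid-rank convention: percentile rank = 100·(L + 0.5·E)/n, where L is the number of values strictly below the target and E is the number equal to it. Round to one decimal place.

Sorted: 841, 1019, 1039, 1063, 1131, 1577, 2214, 2253, 2295, 2298, 2437, 2628, 2665, 3013, 3171, 3183, 3329.
Count below 2628: L = 11; count equal: E = 1; n = 17.
Percentile rank = 100·(11 + 0.5·1)/17 = 100·11.5/17 = 67.65.

67.6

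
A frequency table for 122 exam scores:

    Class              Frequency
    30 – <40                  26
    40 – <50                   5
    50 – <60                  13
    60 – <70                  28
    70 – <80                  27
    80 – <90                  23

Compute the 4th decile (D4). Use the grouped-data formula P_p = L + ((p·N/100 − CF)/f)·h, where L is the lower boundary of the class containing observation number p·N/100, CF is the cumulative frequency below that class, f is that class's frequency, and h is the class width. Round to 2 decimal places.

N = 122; target position k = 40/100 · 122 = 48.8.
Cumulative frequencies: 26, 31, 44, 72, 99, 122.
Observation 48.8 falls in the class 60 – <70.
L = 60, CF = 44, f = 28, h = 10.
P40 = 60 + ((48.8 − 44)/28)·10 = 60 + 1.71429 = 61.7143.

61.71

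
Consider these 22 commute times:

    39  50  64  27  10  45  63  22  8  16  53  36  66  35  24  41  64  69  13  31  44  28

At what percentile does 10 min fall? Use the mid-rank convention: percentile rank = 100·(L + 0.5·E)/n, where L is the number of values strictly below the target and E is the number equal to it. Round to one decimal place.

Sorted: 8, 10, 13, 16, 22, 24, 27, 28, 31, 35, 36, 39, 41, 44, 45, 50, 53, 63, 64, 64, 66, 69.
Count below 10: L = 1; count equal: E = 1; n = 22.
Percentile rank = 100·(1 + 0.5·1)/22 = 100·1.5/22 = 6.818.

6.8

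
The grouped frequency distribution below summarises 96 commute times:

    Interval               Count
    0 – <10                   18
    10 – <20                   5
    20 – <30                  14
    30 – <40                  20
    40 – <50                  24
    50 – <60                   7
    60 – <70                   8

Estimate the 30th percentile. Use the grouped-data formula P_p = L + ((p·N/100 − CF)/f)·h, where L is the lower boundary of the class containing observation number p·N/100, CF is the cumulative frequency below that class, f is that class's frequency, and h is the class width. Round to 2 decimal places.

N = 96; target position k = 30/100 · 96 = 28.8.
Cumulative frequencies: 18, 23, 37, 57, 81, 88, 96.
Observation 28.8 falls in the class 20 – <30.
L = 20, CF = 23, f = 14, h = 10.
P30 = 20 + ((28.8 − 23)/14)·10 = 20 + 4.14286 = 24.1429.

24.14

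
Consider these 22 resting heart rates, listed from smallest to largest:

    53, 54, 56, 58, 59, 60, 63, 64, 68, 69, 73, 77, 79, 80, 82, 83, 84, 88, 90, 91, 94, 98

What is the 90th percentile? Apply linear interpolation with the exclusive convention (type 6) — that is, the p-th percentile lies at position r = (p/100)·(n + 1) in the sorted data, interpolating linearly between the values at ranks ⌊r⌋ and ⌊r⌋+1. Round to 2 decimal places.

93.10

n = 22.
r = (90/100)·(22 + 1) = 20.7.
Rank 20 is 91 and rank 21 is 94.
Interpolate: 91 + 0.7·(94 − 91) = 91 + 0.7·3 = 93.1.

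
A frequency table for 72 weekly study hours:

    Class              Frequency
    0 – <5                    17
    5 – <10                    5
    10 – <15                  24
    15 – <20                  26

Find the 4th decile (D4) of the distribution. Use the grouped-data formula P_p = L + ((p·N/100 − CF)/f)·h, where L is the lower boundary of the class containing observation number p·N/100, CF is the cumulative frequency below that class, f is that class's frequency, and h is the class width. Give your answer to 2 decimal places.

N = 72; target position k = 40/100 · 72 = 28.8.
Cumulative frequencies: 17, 22, 46, 72.
Observation 28.8 falls in the class 10 – <15.
L = 10, CF = 22, f = 24, h = 5.
P40 = 10 + ((28.8 − 22)/24)·5 = 10 + 1.41667 = 11.4167.

11.42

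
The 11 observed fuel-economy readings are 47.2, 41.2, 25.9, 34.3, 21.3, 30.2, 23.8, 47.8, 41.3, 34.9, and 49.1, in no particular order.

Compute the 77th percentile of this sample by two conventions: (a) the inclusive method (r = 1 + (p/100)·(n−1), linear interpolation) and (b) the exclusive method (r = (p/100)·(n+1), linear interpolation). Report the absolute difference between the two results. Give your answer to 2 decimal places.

1.91

Sorted: 21.3, 23.8, 25.9, 30.2, 34.3, 34.9, 41.2, 41.3, 47.2, 47.8, 49.1.
n = 11.
(a) r = 8.7; between ranks 8 (41.3) and 9 (47.2): 45.43.
(b) r = 9.24; between ranks 9 (47.2) and 10 (47.8): 47.344.
|45.43 − 47.344| = 1.914.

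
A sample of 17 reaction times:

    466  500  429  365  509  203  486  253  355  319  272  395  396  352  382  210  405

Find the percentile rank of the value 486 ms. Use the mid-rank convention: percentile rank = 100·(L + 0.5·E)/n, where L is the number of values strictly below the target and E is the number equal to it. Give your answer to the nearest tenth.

Sorted: 203, 210, 253, 272, 319, 352, 355, 365, 382, 395, 396, 405, 429, 466, 486, 500, 509.
Count below 486: L = 14; count equal: E = 1; n = 17.
Percentile rank = 100·(14 + 0.5·1)/17 = 100·14.5/17 = 85.29.

85.3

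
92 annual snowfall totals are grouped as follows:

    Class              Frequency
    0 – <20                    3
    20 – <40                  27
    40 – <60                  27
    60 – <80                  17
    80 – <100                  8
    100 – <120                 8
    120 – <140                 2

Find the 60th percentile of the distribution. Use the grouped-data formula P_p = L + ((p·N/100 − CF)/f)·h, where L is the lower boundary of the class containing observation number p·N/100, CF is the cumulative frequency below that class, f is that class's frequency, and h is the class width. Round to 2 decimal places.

58.67

N = 92; target position k = 60/100 · 92 = 55.2.
Cumulative frequencies: 3, 30, 57, 74, 82, 90, 92.
Observation 55.2 falls in the class 40 – <60.
L = 40, CF = 30, f = 27, h = 20.
P60 = 40 + ((55.2 − 30)/27)·20 = 40 + 18.6667 = 58.6667.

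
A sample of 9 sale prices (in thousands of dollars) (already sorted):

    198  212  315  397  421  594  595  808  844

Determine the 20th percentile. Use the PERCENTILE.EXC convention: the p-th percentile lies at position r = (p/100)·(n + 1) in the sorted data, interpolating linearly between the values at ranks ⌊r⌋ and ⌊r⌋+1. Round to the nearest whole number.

212

n = 9.
r = (20/100)·(9 + 1) = 2.
r is an integer, so P20 is the value at rank 2: 212.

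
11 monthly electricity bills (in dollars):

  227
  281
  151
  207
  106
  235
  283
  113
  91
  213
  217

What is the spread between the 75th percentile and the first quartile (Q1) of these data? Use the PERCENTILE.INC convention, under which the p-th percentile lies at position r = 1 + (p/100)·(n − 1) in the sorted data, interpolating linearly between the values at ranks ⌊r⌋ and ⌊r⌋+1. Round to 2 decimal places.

99.00

Sorted: 91, 106, 113, 151, 207, 213, 217, 227, 235, 281, 283.
n = 11.
P25: r = 3.5; ranks 3–4 are 113, 151; interpolating gives 132.
P75: r = 8.5; ranks 8–9 are 227, 235; interpolating gives 231.
Difference: 231 − 132 = 99.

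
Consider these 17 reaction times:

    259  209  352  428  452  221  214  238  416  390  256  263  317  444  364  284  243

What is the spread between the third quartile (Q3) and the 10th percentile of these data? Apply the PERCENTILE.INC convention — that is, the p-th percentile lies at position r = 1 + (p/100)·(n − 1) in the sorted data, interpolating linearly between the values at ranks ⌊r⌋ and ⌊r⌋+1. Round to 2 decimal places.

171.80

Sorted: 209, 214, 221, 238, 243, 256, 259, 263, 284, 317, 352, 364, 390, 416, 428, 444, 452.
n = 17.
P10: r = 2.6; ranks 2–3 are 214, 221; interpolating gives 218.2.
P75: r = 13 (integer) → 390.
Difference: 390 − 218.2 = 171.8.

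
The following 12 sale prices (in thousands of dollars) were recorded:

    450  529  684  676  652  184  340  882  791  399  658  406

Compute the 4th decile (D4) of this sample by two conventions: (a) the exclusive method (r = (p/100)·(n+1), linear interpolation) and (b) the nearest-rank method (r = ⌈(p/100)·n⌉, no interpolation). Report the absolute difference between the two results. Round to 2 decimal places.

Sorted: 184, 340, 399, 406, 450, 529, 652, 658, 676, 684, 791, 882.
n = 12.
(a) r = 5.2; between ranks 5 (450) and 6 (529): 465.8.
(b) the nearest-rank method: rank 5 → 450.
|465.8 − 450| = 15.8.

15.80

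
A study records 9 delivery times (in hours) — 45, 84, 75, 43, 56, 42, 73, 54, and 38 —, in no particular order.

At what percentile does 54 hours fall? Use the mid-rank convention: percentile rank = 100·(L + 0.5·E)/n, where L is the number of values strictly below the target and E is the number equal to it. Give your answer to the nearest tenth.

50.0

Sorted: 38, 42, 43, 45, 54, 56, 73, 75, 84.
Count below 54: L = 4; count equal: E = 1; n = 9.
Percentile rank = 100·(4 + 0.5·1)/9 = 100·4.5/9 = 50.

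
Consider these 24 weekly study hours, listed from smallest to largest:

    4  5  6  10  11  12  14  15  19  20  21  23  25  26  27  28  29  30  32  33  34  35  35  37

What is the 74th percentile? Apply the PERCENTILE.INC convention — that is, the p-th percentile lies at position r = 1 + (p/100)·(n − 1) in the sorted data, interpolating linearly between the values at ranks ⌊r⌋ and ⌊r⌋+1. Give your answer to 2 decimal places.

n = 24.
r = 1 + (74/100)·(24 − 1) = 1 + 17.02 = 18.02.
Rank 18 is 30 and rank 19 is 32.
Interpolate: 30 + 0.02·(32 − 30) = 30 + 0.02·2 = 30.04.

30.04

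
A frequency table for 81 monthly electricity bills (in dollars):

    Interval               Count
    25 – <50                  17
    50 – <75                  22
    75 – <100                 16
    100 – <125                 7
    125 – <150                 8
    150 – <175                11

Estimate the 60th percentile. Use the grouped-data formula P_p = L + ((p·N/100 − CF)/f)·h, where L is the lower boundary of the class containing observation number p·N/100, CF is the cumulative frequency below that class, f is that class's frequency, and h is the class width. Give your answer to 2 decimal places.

N = 81; target position k = 60/100 · 81 = 48.6.
Cumulative frequencies: 17, 39, 55, 62, 70, 81.
Observation 48.6 falls in the class 75 – <100.
L = 75, CF = 39, f = 16, h = 25.
P60 = 75 + ((48.6 − 39)/16)·25 = 75 + 15 = 90.

90.00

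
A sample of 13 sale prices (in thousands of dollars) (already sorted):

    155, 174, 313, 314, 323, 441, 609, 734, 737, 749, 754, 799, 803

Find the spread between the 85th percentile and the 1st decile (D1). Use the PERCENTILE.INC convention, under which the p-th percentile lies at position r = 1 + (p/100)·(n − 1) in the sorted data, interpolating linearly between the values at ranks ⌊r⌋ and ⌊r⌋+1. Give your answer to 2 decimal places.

561.20

n = 13.
P10: r = 2.2; ranks 2–3 are 174, 313; interpolating gives 201.8.
P85: r = 11.2; ranks 11–12 are 754, 799; interpolating gives 763.
Difference: 763 − 201.8 = 561.2.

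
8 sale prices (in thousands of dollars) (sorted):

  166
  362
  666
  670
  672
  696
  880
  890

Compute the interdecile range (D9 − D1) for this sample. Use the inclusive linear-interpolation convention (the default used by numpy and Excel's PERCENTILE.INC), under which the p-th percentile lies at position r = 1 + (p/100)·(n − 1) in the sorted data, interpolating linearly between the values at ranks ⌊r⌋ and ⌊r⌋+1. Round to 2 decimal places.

579.80

n = 8.
P10: r = 1.7; ranks 1–2 are 166, 362; interpolating gives 303.2.
P90: r = 7.3; ranks 7–8 are 880, 890; interpolating gives 883.
Difference: 883 − 303.2 = 579.8.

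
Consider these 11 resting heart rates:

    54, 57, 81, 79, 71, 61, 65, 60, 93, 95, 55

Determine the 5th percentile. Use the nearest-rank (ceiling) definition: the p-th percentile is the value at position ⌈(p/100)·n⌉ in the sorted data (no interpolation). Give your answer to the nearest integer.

54

Sorted: 54, 55, 57, 60, 61, 65, 71, 79, 81, 93, 95.
n = 11.
Position = ⌈5/100 · 11⌉ = ⌈0.55⌉ = 1.
The value at rank 1 is 54.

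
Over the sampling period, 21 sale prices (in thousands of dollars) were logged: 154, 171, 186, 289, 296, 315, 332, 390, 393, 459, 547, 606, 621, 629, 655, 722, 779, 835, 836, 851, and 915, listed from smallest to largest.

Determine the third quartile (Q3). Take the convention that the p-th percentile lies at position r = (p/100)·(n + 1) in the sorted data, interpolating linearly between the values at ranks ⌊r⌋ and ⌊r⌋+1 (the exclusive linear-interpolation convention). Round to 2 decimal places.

750.50

n = 21.
r = (75/100)·(21 + 1) = 16.5.
Rank 16 is 722 and rank 17 is 779.
Interpolate: 722 + 0.5·(779 − 722) = 722 + 0.5·57 = 750.5.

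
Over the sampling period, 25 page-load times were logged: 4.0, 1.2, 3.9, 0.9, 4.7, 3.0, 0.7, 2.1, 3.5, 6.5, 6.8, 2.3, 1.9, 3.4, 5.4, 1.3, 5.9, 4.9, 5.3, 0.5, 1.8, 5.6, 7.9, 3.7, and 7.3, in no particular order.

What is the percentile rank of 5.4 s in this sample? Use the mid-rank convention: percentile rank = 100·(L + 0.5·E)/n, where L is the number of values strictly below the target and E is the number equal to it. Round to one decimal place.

74.0

Sorted: 0.5, 0.7, 0.9, 1.2, 1.3, 1.8, 1.9, 2.1, 2.3, 3.0, 3.4, 3.5, 3.7, 3.9, 4.0, 4.7, 4.9, 5.3, 5.4, 5.6, 5.9, 6.5, 6.8, 7.3, 7.9.
Count below 5.4: L = 18; count equal: E = 1; n = 25.
Percentile rank = 100·(18 + 0.5·1)/25 = 100·18.5/25 = 74.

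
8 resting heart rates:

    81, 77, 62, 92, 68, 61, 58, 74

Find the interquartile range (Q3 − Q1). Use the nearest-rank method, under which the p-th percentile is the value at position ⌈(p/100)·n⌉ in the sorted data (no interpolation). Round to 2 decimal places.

16.00

Sorted: 58, 61, 62, 68, 74, 77, 81, 92.
n = 8.
P25: rank ⌈25/100·8⌉ = 2 → 61.
P75: rank ⌈75/100·8⌉ = 6 → 77.
Difference: 77 − 61 = 16.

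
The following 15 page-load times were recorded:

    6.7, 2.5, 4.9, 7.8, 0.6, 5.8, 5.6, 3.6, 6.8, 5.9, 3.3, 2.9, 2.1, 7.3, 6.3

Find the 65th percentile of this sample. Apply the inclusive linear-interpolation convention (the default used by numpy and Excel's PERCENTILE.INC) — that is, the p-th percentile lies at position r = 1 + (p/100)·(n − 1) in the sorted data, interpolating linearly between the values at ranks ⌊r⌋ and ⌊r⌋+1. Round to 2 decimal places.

Sorted: 0.6, 2.1, 2.5, 2.9, 3.3, 3.6, 4.9, 5.6, 5.8, 5.9, 6.3, 6.7, 6.8, 7.3, 7.8.
n = 15.
r = 1 + (65/100)·(15 − 1) = 1 + 9.1 = 10.1.
Rank 10 is 5.9 and rank 11 is 6.3.
Interpolate: 5.9 + 0.1·(6.3 − 5.9) = 5.9 + 0.1·0.4 = 5.94.

5.94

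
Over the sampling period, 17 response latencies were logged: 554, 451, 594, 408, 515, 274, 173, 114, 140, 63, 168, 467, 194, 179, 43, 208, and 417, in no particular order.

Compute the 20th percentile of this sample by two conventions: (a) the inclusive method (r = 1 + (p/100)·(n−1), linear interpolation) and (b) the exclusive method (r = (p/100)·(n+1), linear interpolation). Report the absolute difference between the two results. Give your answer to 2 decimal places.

Sorted: 43, 63, 114, 140, 168, 173, 179, 194, 208, 274, 408, 417, 451, 467, 515, 554, 594.
n = 17.
(a) r = 4.2; between ranks 4 (140) and 5 (168): 145.6.
(b) r = 3.6; between ranks 3 (114) and 4 (140): 129.6.
|145.6 − 129.6| = 16.

16.00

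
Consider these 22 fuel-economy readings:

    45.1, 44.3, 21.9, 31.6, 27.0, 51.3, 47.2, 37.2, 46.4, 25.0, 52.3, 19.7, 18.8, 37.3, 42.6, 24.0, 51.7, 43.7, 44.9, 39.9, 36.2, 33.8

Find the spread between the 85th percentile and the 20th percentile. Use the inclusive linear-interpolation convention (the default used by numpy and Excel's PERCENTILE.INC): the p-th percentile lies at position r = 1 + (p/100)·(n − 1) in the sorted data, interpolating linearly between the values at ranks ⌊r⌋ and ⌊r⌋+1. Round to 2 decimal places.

21.68

Sorted: 18.8, 19.7, 21.9, 24.0, 25.0, 27.0, 31.6, 33.8, 36.2, 37.2, 37.3, 39.9, 42.6, 43.7, 44.3, 44.9, 45.1, 46.4, 47.2, 51.3, 51.7, 52.3.
n = 22.
P20: r = 5.2; ranks 5–6 are 25.0, 27.0; interpolating gives 25.4.
P85: r = 18.85; ranks 18–19 are 46.4, 47.2; interpolating gives 47.08.
Difference: 47.08 − 25.4 = 21.68.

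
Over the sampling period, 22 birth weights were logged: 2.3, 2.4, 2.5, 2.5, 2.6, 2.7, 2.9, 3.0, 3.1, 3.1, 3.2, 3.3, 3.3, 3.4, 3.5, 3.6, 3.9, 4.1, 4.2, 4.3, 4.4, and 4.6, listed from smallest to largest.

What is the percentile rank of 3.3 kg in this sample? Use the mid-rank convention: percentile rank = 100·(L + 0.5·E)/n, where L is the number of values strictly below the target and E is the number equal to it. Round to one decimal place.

54.5

Count below 3.3: L = 11; count equal: E = 2; n = 22.
Percentile rank = 100·(11 + 0.5·2)/22 = 100·12/22 = 54.55.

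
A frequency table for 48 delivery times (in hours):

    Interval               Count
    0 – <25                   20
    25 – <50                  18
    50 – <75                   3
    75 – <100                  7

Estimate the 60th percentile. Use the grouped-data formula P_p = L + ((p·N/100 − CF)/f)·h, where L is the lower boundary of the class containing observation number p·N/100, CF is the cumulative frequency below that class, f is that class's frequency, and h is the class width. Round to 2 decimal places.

37.22

N = 48; target position k = 60/100 · 48 = 28.8.
Cumulative frequencies: 20, 38, 41, 48.
Observation 28.8 falls in the class 25 – <50.
L = 25, CF = 20, f = 18, h = 25.
P60 = 25 + ((28.8 − 20)/18)·25 = 25 + 12.2222 = 37.2222.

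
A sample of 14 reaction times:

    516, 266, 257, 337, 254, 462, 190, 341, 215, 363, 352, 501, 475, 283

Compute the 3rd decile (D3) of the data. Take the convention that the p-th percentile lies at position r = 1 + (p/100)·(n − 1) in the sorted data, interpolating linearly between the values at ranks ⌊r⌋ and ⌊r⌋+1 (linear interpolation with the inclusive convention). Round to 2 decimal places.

265.10

Sorted: 190, 215, 254, 257, 266, 283, 337, 341, 352, 363, 462, 475, 501, 516.
n = 14.
r = 1 + (30/100)·(14 − 1) = 1 + 3.9 = 4.9.
Rank 4 is 257 and rank 5 is 266.
Interpolate: 257 + 0.9·(266 − 257) = 257 + 0.9·9 = 265.1.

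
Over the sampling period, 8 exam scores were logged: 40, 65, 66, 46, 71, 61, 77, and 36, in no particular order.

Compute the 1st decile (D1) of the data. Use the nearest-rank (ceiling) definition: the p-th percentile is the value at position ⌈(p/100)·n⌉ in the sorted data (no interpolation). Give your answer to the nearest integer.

Sorted: 36, 40, 46, 61, 65, 66, 71, 77.
n = 8.
Position = ⌈10/100 · 8⌉ = ⌈0.8⌉ = 1.
The value at rank 1 is 36.

36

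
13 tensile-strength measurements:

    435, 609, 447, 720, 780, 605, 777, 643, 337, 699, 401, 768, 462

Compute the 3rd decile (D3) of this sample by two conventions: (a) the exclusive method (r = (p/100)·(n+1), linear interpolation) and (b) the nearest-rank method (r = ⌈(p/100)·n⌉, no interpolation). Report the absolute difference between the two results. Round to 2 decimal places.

Sorted: 337, 401, 435, 447, 462, 605, 609, 643, 699, 720, 768, 777, 780.
n = 13.
(a) r = 4.2; between ranks 4 (447) and 5 (462): 450.
(b) the nearest-rank method: rank 4 → 447.
|450 − 447| = 3.

3.00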